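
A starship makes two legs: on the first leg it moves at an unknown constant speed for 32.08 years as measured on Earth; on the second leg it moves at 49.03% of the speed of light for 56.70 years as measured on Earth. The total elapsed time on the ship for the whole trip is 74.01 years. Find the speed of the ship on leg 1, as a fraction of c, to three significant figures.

β = 0.642

Leg 1: speed unknown; τ_1 = 32.08/γ_1.
Leg 2: β = 0.4903; γ = 1/√(1 − 0.4903²) = 1/√0.7596 = 1.147; τ_2 = 56.70/1.147 = 49.42 years.
Total proper time: τ_1 + 49.42 = 74.01, so τ_1 = 74.01 − 49.42 = 24.59 years.
γ_1 = 32.08/24.59 = 1.304; β = √(1 − 1/γ²) = √0.4123.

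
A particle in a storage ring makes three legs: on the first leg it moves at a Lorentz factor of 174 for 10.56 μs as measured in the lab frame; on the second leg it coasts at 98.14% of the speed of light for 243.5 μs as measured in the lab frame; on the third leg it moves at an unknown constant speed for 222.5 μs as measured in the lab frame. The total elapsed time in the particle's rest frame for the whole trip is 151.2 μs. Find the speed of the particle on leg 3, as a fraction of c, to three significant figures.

Leg 1: γ = 174; τ_1 = 10.56/174.0 = 0.06069 μs.
Leg 2: β = 0.9814; γ = 1/√(1 − 0.9814²) = 1/√0.03685 = 5.209; τ_2 = 243.5/5.209 = 46.75 μs.
Leg 3: speed unknown; τ_3 = 222.5/γ_3.
Total proper time: 0.06069 + 46.75 + τ_3 = 151.2, so τ_3 = 151.2 − 46.81 = 104.4 μs.
γ_3 = 222.5/104.4 = 2.131; β = √(1 − 1/γ²) = √0.7799.

β = 0.883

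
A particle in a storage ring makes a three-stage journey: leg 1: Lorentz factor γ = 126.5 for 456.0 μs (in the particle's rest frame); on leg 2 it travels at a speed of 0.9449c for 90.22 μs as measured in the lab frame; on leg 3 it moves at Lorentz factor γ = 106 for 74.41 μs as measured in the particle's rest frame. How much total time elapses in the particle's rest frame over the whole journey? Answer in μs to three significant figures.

Leg 1: 456.0 μs is already measured in the particle's rest frame.
Leg 2: γ = 1/√(1 − 0.9449²) = 1/√0.1072 = 3.055; τ_2 = 90.22/3.055 = 29.53 μs.
Leg 3: 74.41 μs is already measured in the particle's rest frame.
Total: 456.0 + 29.53 + 74.41 μs.

τ = 560 μs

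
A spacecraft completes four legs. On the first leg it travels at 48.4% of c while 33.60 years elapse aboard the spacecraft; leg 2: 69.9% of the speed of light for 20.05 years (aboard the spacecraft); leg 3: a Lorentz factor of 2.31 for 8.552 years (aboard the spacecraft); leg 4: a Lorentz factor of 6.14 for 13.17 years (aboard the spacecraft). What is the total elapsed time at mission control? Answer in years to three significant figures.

Δt = 167 years

Leg 1: β = 0.484; γ = 1/√(1 − 0.484²) = 1/√0.7657 = 1.143; Δt_1 = 1.143 × 33.60 = 38.40 years.
Leg 2: β = 0.699; γ = 1/√(1 − 0.699²) = 1/√0.5114 = 1.398; Δt_2 = 1.398 × 20.05 = 28.04 years.
Leg 3: γ = 2.31; Δt_3 = 2.310 × 8.552 = 19.76 years.
Leg 4: γ = 6.14; Δt_4 = 6.140 × 13.17 = 80.86 years.
Total: 38.40 + 28.04 + 19.76 + 80.86 years.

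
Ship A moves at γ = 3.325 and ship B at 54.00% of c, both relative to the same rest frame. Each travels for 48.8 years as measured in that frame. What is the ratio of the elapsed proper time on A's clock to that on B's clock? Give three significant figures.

τ_A/τ_B = 0.357

A: γ = 3.325. B: β = 0.5400; γ = 1/√(1 − 0.5400²) = 1/√0.7084 = 1.188.
τ_A/τ_B = γ_B/γ_A = 1.188/3.325 = 0.3573, so τ_A/τ_B = 0.3573.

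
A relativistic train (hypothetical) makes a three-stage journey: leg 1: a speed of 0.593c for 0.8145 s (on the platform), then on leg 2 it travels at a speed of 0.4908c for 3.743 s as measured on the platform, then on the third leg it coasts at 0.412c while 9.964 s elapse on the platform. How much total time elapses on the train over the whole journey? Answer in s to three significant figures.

Leg 1: γ = 1/√(1 − 0.593²) = 1/√0.6484 = 1.242; τ_1 = 0.8145/1.242 = 0.6558 s.
Leg 2: γ = 1/√(1 − 0.4908²) = 1/√0.7591 = 1.148; τ_2 = 3.743/1.148 = 3.261 s.
Leg 3: γ = 1/√(1 − 0.412²) = 1/√0.8303 = 1.097; τ_3 = 9.964/1.097 = 9.079 s.
Total: 0.6558 + 3.261 + 9.079 s.

τ = 13.0 s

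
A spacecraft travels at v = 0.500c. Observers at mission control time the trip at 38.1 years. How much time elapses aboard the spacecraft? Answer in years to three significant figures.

γ = 1/√(1 − 0.500²) = 1/√0.7500 = 1.155
The interval measured at mission control is the dilated one; the clock aboard the spacecraft measures the proper time τ = Δt/γ = 38.1/1.155 years.

τ = 33.0 years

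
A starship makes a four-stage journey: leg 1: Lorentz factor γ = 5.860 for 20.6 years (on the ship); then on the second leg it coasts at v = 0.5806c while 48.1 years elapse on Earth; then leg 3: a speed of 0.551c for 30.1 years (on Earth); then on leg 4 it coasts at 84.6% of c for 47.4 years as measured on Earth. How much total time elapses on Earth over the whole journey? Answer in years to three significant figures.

Leg 1: γ = 5.860; Δt_1 = 5.860 × 20.6 = 120.7 years.
Leg 2: 48.1 years is already measured on Earth.
Leg 3: 30.1 years is already measured on Earth.
Leg 4: 47.4 years is already measured on Earth.
Total: 120.7 + 48.10 + 30.10 + 47.40 years.

Δt = 246 years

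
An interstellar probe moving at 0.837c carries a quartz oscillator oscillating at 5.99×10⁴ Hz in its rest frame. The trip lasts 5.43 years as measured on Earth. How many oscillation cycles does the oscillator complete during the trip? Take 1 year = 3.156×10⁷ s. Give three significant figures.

N = 5.62×10¹²

γ = 1/√(1 − 0.837²) = 1/√0.2994 = 1.827
The oscillator's own cycle count is N = f × τ where τ is the proper time aboard the probe. τ = Δt/γ = 5.43/1.827 = 2.971 years = 9.377×10⁷ s.
N = 5.99×10⁴ × 9.377×10⁷ = 5.617×10¹².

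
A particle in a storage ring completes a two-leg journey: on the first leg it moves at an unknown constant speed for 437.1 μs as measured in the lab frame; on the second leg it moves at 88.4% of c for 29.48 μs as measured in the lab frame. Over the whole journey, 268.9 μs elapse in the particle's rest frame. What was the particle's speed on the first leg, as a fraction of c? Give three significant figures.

β = 0.812

Leg 1: speed unknown; τ_1 = 437.1/γ_1.
Leg 2: β = 0.884; γ = 1/√(1 − 0.884²) = 1/√0.2185 = 2.139; τ_2 = 29.48/2.139 = 13.78 μs.
Total proper time: τ_1 + 13.78 = 268.9, so τ_1 = 268.9 − 13.78 = 255.1 μs.
γ_1 = 437.1/255.1 = 1.713; β = √(1 − 1/γ²) = √0.6593.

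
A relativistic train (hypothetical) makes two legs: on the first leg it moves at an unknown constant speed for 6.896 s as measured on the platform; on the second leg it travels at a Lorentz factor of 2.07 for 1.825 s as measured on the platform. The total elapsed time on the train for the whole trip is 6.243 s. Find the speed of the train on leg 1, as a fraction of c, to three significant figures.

Leg 1: speed unknown; τ_1 = 6.896/γ_1.
Leg 2: γ = 2.07; τ_2 = 1.825/2.070 = 0.8816 s.
Total proper time: τ_1 + 0.8816 = 6.243, so τ_1 = 6.243 − 0.8816 = 5.361 s.
γ_1 = 6.896/5.361 = 1.286; β = √(1 − 1/γ²) = √0.3956.

β = 0.629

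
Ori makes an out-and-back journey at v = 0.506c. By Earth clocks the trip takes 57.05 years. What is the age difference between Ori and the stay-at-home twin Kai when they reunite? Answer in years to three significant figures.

γ = 1/√(1 − 0.506²) = 1/√0.7440 = 1.159
Ori's elapsed proper time: τ = 57.05/1.159 = 49.21 years.
Age gap = Δt − τ = 57.05 − 49.21 years.

Δt − τ = 7.84 years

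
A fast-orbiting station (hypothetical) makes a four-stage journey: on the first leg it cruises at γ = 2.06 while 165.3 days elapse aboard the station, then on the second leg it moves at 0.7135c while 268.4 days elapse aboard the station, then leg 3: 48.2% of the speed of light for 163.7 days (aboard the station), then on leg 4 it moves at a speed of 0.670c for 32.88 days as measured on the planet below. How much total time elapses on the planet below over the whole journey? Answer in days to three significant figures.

Leg 1: γ = 2.06; Δt_1 = 2.060 × 165.3 = 340.5 days.
Leg 2: γ = 1/√(1 − 0.7135²) = 1/√0.4909 = 1.427; Δt_2 = 1.427 × 268.4 = 383.1 days.
Leg 3: β = 0.482; γ = 1/√(1 − 0.482²) = 1/√0.7677 = 1.141; Δt_3 = 1.141 × 163.7 = 186.8 days.
Leg 4: 32.88 days is already measured on the planet below.
Total: 340.5 + 383.1 + 186.8 + 32.88 days.

Δt = 943 days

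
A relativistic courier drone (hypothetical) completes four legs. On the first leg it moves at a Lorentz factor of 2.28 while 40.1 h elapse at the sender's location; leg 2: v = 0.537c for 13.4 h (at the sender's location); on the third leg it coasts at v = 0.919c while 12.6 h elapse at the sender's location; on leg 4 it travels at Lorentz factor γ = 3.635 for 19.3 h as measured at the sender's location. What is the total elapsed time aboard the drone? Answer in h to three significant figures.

Leg 1: γ = 2.28; τ_1 = 40.1/2.280 = 17.59 h.
Leg 2: γ = 1/√(1 − 0.537²) = 1/√0.7116 = 1.185; τ_2 = 13.4/1.185 = 11.30 h.
Leg 3: γ = 1/√(1 − 0.919²) = 1/√0.1554 = 2.536; τ_3 = 12.6/2.536 = 4.968 h.
Leg 4: γ = 3.635; τ_4 = 19.3/3.635 = 5.309 h.
Total: 17.59 + 11.30 + 4.968 + 5.309 h.

τ = 39.2 h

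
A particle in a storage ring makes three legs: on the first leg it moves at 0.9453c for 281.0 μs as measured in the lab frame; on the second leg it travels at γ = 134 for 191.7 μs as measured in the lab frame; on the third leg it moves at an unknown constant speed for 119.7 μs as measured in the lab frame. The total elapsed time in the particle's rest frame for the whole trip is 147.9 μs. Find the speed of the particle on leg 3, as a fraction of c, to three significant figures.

β = 0.889

Leg 1: γ = 1/√(1 − 0.9453²) = 1/√0.1064 = 3.066; τ_1 = 281.0/3.066 = 91.66 μs.
Leg 2: γ = 134; τ_2 = 191.7/134.0 = 1.431 μs.
Leg 3: speed unknown; τ_3 = 119.7/γ_3.
Total proper time: 91.66 + 1.431 + τ_3 = 147.9, so τ_3 = 147.9 − 93.09 = 54.81 μs.
γ_3 = 119.7/54.81 = 2.184; β = √(1 − 1/γ²) = √0.7904.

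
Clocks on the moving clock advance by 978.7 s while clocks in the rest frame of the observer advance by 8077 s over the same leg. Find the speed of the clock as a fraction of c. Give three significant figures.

v = 0.993c

The proper time is measured on the moving clock (both events occur at the clock's location); Δt is measured in the rest frame of the observer. γ = Δt/τ = 8077/978.7 = 8.253.
β = √(1 − 1/γ²) = √(1 − 0.01468) = √0.9853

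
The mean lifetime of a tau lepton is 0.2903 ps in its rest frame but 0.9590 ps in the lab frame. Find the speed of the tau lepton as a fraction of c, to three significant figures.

γ = Δt/τ₀ = 0.9590/0.2903 = 3.303
β = √(1 − 1/γ²) = √(1 − 0.09163) = √0.9084

v = 0.953c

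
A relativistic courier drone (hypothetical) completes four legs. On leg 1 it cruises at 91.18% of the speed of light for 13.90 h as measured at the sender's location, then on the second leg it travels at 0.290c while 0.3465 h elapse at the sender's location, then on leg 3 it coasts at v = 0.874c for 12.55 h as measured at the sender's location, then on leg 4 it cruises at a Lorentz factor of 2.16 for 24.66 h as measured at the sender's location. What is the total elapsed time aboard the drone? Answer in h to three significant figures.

τ = 23.6 h

Leg 1: β = 0.9118; γ = 1/√(1 − 0.9118²) = 1/√0.1686 = 2.435; τ_1 = 13.90/2.435 = 5.708 h.
Leg 2: γ = 1/√(1 − 0.290²) = 1/√0.9159 = 1.045; τ_2 = 0.3465/1.045 = 0.3316 h.
Leg 3: γ = 1/√(1 − 0.874²) = 1/√0.2361 = 2.058; τ_3 = 12.55/2.058 = 6.098 h.
Leg 4: γ = 2.16; τ_4 = 24.66/2.160 = 11.42 h.
Total: 5.708 + 0.3316 + 6.098 + 11.42 h.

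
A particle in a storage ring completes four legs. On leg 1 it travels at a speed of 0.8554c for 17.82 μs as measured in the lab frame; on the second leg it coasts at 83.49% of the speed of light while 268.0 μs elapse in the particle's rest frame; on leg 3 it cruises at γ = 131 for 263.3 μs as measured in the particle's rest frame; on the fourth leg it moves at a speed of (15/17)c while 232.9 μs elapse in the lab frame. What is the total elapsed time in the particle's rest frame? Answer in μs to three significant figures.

Leg 1: γ = 1/√(1 − 0.8554²) = 1/√0.2683 = 1.931; τ_1 = 17.82/1.931 = 9.230 μs.
Leg 2: 268.0 μs is already measured in the particle's rest frame.
Leg 3: 263.3 μs is already measured in the particle's rest frame.
Leg 4: γ = 1/√(1 − (15/17)²) = 17/8 = 2.125; τ_4 = 232.9/2.125 = 109.6 μs.
Total: 9.230 + 268.0 + 263.3 + 109.6 μs.

τ = 650 μs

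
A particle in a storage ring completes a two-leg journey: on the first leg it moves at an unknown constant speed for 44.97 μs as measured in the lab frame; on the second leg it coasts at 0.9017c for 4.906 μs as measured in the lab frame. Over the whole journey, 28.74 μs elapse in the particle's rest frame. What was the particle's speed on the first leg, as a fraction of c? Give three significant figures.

β = 0.806

Leg 1: speed unknown; τ_1 = 44.97/γ_1.
Leg 2: γ = 1/√(1 − 0.9017²) = 1/√0.1869 = 2.313; τ_2 = 4.906/2.313 = 2.121 μs.
Total proper time: τ_1 + 2.121 = 28.74, so τ_1 = 28.74 − 2.121 = 26.62 μs.
γ_1 = 44.97/26.62 = 1.689; β = √(1 − 1/γ²) = √0.6496.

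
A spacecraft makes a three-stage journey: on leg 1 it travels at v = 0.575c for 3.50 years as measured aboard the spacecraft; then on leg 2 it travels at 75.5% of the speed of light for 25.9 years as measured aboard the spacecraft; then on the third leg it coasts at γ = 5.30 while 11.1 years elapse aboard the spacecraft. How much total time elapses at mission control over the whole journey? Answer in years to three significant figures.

Δt = 103 years

Leg 1: γ = 1/√(1 − 0.575²) = 1/√0.6694 = 1.222; Δt_1 = 1.222 × 3.50 = 4.278 years.
Leg 2: β = 0.755; γ = 1/√(1 − 0.755²) = 1/√0.4300 = 1.525; Δt_2 = 1.525 × 25.9 = 39.50 years.
Leg 3: γ = 5.30; Δt_3 = 5.300 × 11.1 = 58.83 years.
Total: 4.278 + 39.50 + 58.83 years.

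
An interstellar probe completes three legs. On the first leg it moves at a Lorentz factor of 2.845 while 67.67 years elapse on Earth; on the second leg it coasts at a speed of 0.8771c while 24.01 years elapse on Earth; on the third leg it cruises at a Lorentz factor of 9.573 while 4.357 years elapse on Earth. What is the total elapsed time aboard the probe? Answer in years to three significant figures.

τ = 35.8 years

Leg 1: γ = 2.845; τ_1 = 67.67/2.845 = 23.79 years.
Leg 2: γ = 1/√(1 − 0.8771²) = 1/√0.2307 = 2.082; τ_2 = 24.01/2.082 = 11.53 years.
Leg 3: γ = 9.573; τ_3 = 4.357/9.573 = 0.4551 years.
Total: 23.79 + 11.53 + 0.4551 years.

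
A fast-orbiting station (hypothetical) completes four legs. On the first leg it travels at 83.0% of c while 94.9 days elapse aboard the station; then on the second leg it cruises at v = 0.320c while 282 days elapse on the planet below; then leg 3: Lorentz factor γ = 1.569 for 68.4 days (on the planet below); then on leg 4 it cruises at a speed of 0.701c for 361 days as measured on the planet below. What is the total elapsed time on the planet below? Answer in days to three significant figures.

Leg 1: β = 0.830; γ = 1/√(1 − 0.830²) = 1/√0.3111 = 1.793; Δt_1 = 1.793 × 94.9 = 170.1 days.
Leg 2: 282 days is already measured on the planet below.
Leg 3: 68.4 days is already measured on the planet below.
Leg 4: 361 days is already measured on the planet below.
Total: 170.1 + 282.0 + 68.40 + 361.0 days.

Δt = 882 days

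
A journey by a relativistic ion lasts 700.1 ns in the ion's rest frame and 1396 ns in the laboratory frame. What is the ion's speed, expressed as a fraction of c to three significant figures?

v = 0.865c

The proper time is measured in the ion's rest frame (both events occur at the ion's location); Δt is measured in the laboratory frame. γ = Δt/τ = 1396/700.1 = 1.994.
β = √(1 − 1/γ²) = √(1 − 0.2515) = √0.7485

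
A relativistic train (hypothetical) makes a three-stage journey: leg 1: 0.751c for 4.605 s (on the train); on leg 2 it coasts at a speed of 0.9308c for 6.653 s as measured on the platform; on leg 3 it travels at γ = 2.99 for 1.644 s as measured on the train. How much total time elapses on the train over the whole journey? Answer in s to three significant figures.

τ = 8.68 s

Leg 1: 4.605 s is already measured on the train.
Leg 2: γ = 1/√(1 − 0.9308²) = 1/√0.1336 = 2.736; τ_2 = 6.653/2.736 = 2.432 s.
Leg 3: 1.644 s is already measured on the train.
Total: 4.605 + 2.432 + 1.644 s.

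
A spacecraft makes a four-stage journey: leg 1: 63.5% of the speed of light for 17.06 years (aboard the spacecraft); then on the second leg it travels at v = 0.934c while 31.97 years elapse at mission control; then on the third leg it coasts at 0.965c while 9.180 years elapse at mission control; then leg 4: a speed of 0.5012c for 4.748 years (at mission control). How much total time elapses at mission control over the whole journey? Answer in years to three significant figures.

Δt = 68.0 years

Leg 1: β = 0.635; γ = 1/√(1 − 0.635²) = 1/√0.5968 = 1.294; Δt_1 = 1.294 × 17.06 = 22.08 years.
Leg 2: 31.97 years is already measured at mission control.
Leg 3: 9.180 years is already measured at mission control.
Leg 4: 4.748 years is already measured at mission control.
Total: 22.08 + 31.97 + 9.180 + 4.748 years.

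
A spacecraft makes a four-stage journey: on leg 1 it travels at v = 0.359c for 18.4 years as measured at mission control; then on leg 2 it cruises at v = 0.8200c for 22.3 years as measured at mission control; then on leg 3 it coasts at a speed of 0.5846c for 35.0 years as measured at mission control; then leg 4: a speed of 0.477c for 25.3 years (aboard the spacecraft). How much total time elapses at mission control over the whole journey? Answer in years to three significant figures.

Leg 1: 18.4 years is already measured at mission control.
Leg 2: 22.3 years is already measured at mission control.
Leg 3: 35.0 years is already measured at mission control.
Leg 4: γ = 1/√(1 − 0.477²) = 1/√0.7725 = 1.138; Δt_4 = 1.138 × 25.3 = 28.79 years.
Total: 18.40 + 22.30 + 35.00 + 28.79 years.

Δt = 104 years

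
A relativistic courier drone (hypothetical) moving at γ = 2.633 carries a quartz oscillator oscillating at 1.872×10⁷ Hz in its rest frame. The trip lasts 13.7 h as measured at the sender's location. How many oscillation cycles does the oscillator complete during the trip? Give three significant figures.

N = 3.51×10¹¹

γ = 2.633
The oscillator's own cycle count is N = f × τ where τ is the proper time aboard the drone. τ = Δt/γ = 13.7/2.633 = 5.203 h = 1.873×10⁴ s.
N = 1.872×10⁷ × 1.873×10⁴ = 3.507×10¹¹.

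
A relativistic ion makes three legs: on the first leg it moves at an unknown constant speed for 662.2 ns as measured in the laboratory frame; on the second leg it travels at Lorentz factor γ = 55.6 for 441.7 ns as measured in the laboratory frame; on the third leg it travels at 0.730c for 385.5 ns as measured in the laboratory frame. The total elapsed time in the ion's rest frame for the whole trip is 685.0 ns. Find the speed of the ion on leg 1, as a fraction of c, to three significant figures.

Leg 1: speed unknown; τ_1 = 662.2/γ_1.
Leg 2: γ = 55.6; τ_2 = 441.7/55.60 = 7.944 ns.
Leg 3: γ = 1/√(1 − 0.730²) = 1/√0.4671 = 1.463; τ_3 = 385.5/1.463 = 263.5 ns.
Total proper time: τ_1 + 7.944 + 263.5 = 685.0, so τ_1 = 685.0 − 271.4 = 413.6 ns.
γ_1 = 662.2/413.6 = 1.601; β = √(1 − 1/γ²) = √0.6099.

β = 0.781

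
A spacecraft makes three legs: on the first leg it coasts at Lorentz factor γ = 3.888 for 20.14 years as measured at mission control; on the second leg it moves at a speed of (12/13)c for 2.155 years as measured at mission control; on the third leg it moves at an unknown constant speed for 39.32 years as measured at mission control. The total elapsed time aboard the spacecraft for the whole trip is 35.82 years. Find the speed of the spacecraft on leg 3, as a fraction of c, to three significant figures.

Leg 1: γ = 3.888; τ_1 = 20.14/3.888 = 5.180 years.
Leg 2: γ = 1/√(1 − (12/13)²) = 13/5 = 2.600; τ_2 = 2.155/2.600 = 0.8288 years.
Leg 3: speed unknown; τ_3 = 39.32/γ_3.
Total proper time: 5.180 + 0.8288 + τ_3 = 35.82, so τ_3 = 35.82 − 6.009 = 29.81 years.
γ_3 = 39.32/29.81 = 1.319; β = √(1 − 1/γ²) = √0.4252.

β = 0.652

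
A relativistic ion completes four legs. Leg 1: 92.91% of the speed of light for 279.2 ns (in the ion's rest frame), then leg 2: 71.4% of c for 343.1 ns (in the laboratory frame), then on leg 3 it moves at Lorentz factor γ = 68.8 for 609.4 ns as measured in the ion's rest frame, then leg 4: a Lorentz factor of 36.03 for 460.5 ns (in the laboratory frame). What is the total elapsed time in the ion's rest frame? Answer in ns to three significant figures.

τ = 1140 ns

Leg 1: 279.2 ns is already measured in the ion's rest frame.
Leg 2: β = 0.714; γ = 1/√(1 − 0.714²) = 1/√0.4902 = 1.428; τ_2 = 343.1/1.428 = 240.2 ns.
Leg 3: 609.4 ns is already measured in the ion's rest frame.
Leg 4: γ = 36.03; τ_4 = 460.5/36.03 = 12.78 ns.
Total: 279.2 + 240.2 + 609.4 + 12.78 ns.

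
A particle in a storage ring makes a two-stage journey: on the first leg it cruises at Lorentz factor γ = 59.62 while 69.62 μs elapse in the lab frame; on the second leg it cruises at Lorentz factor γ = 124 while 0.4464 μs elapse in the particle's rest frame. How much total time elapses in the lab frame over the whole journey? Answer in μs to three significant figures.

Leg 1: 69.62 μs is already measured in the lab frame.
Leg 2: γ = 124; Δt_2 = 124.0 × 0.4464 = 55.35 μs.
Total: 69.62 + 55.35 μs.

Δt = 125 μs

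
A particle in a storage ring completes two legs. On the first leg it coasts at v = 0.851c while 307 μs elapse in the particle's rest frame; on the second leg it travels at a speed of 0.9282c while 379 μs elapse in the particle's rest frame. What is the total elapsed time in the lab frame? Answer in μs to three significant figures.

Leg 1: γ = 1/√(1 − 0.851²) = 1/√0.2758 = 1.904; Δt_1 = 1.904 × 307 = 584.6 μs.
Leg 2: γ = 1/√(1 − 0.9282²) = 1/√0.1384 = 2.688; Δt_2 = 2.688 × 379 = 1019 μs.
Total: 584.6 + 1019 μs.

Δt = 1600 μs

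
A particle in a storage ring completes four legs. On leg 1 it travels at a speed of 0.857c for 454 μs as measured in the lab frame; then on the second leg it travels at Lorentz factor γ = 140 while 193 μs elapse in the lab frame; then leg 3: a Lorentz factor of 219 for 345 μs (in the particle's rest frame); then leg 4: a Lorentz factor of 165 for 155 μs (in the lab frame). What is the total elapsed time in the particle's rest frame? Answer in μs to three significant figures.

τ = 581 μs

Leg 1: γ = 1/√(1 − 0.857²) = 1/√0.2656 = 1.941; τ_1 = 454/1.941 = 234.0 μs.
Leg 2: γ = 140; τ_2 = 193/140.0 = 1.379 μs.
Leg 3: 345 μs is already measured in the particle's rest frame.
Leg 4: γ = 165; τ_4 = 155/165.0 = 0.9394 μs.
Total: 234.0 + 1.379 + 345.0 + 0.9394 μs.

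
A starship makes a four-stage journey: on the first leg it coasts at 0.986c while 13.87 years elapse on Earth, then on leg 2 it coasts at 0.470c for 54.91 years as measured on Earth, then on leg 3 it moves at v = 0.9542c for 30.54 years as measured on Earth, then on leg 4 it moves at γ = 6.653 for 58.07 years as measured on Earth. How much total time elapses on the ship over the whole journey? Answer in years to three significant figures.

τ = 68.6 years

Leg 1: γ = 1/√(1 − 0.986²) = 1/√0.02780 = 5.997; τ_1 = 13.87/5.997 = 2.313 years.
Leg 2: γ = 1/√(1 − 0.470²) = 1/√0.7791 = 1.133; τ_2 = 54.91/1.133 = 48.47 years.
Leg 3: γ = 1/√(1 − 0.9542²) = 1/√0.08950 = 3.343; τ_3 = 30.54/3.343 = 9.137 years.
Leg 4: γ = 6.653; τ_4 = 58.07/6.653 = 8.728 years.
Total: 2.313 + 48.47 + 9.137 + 8.728 years.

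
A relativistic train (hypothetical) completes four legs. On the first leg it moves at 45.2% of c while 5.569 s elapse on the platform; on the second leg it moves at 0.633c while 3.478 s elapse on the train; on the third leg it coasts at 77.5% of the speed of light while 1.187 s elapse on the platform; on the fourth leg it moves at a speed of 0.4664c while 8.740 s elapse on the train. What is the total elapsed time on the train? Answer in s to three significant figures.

Leg 1: β = 0.452; γ = 1/√(1 − 0.452²) = 1/√0.7957 = 1.121; τ_1 = 5.569/1.121 = 4.968 s.
Leg 2: 3.478 s is already measured on the train.
Leg 3: β = 0.775; γ = 1/√(1 − 0.775²) = 1/√0.3994 = 1.582; τ_3 = 1.187/1.582 = 0.7501 s.
Leg 4: 8.740 s is already measured on the train.
Total: 4.968 + 3.478 + 0.7501 + 8.740 s.

τ = 17.9 s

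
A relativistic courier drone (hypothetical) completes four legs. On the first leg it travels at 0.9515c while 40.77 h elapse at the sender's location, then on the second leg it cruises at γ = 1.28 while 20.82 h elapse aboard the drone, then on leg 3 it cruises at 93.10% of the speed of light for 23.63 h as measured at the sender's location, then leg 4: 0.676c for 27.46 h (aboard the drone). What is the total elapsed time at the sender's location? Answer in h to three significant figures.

Δt = 128 h

Leg 1: 40.77 h is already measured at the sender's location.
Leg 2: γ = 1.28; Δt_2 = 1.280 × 20.82 = 26.65 h.
Leg 3: 23.63 h is already measured at the sender's location.
Leg 4: γ = 1/√(1 − 0.676²) = 1/√0.5430 = 1.357; Δt_4 = 1.357 × 27.46 = 37.26 h.
Total: 40.77 + 26.65 + 23.63 + 37.26 h.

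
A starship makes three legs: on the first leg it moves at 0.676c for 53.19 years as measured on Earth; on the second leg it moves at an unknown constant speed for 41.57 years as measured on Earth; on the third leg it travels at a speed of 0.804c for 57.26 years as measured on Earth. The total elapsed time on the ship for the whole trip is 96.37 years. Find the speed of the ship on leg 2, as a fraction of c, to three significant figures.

β = 0.831

Leg 1: γ = 1/√(1 − 0.676²) = 1/√0.5430 = 1.357; τ_1 = 53.19/1.357 = 39.20 years.
Leg 2: speed unknown; τ_2 = 41.57/γ_2.
Leg 3: γ = 1/√(1 − 0.804²) = 1/√0.3536 = 1.682; τ_3 = 57.26/1.682 = 34.05 years.
Total proper time: 39.20 + τ_2 + 34.05 = 96.37, so τ_2 = 96.37 − 73.24 = 23.13 years.
γ_2 = 41.57/23.13 = 1.798; β = √(1 − 1/γ²) = √0.6905.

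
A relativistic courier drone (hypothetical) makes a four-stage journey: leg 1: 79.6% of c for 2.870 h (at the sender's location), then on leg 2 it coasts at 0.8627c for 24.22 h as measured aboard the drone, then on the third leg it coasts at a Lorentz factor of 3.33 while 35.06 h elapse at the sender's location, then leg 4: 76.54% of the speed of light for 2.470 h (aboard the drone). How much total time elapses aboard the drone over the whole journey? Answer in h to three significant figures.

Leg 1: β = 0.796; γ = 1/√(1 − 0.796²) = 1/√0.3664 = 1.652; τ_1 = 2.870/1.652 = 1.737 h.
Leg 2: 24.22 h is already measured aboard the drone.
Leg 3: γ = 3.33; τ_3 = 35.06/3.330 = 10.53 h.
Leg 4: 2.470 h is already measured aboard the drone.
Total: 1.737 + 24.22 + 10.53 + 2.470 h.

τ = 39.0 h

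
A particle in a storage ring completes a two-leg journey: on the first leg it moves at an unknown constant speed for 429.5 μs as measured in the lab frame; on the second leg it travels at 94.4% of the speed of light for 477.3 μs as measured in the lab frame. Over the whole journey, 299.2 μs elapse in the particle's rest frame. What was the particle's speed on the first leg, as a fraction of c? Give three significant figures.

β = 0.944

Leg 1: speed unknown; τ_1 = 429.5/γ_1.
Leg 2: β = 0.944; γ = 1/√(1 − 0.944²) = 1/√0.1089 = 3.031; τ_2 = 477.3/3.031 = 157.5 μs.
Total proper time: τ_1 + 157.5 = 299.2, so τ_1 = 299.2 − 157.5 = 141.7 μs.
γ_1 = 429.5/141.7 = 3.031; β = √(1 − 1/γ²) = √0.8911.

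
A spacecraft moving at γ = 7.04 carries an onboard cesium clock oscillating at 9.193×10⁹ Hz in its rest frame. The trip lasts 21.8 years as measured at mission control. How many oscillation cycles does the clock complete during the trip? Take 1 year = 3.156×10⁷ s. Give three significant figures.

N = 8.98×10¹⁷

γ = 7.04
The oscillator's own cycle count is N = f × τ where τ is the proper time aboard the spacecraft. τ = Δt/γ = 21.8/7.040 = 3.097 years = 9.773×10⁷ s.
N = 9.193×10⁹ × 9.773×10⁷ = 8.984×10¹⁷.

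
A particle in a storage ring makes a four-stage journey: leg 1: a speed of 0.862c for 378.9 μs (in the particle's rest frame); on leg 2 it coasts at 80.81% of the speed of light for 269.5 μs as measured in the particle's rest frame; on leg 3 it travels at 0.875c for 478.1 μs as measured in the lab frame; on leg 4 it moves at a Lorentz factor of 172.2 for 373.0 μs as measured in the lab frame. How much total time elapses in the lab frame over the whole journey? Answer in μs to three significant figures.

Leg 1: γ = 1/√(1 − 0.862²) = 1/√0.2570 = 1.973; Δt_1 = 1.973 × 378.9 = 747.5 μs.
Leg 2: β = 0.8081; γ = 1/√(1 − 0.8081²) = 1/√0.3470 = 1.698; Δt_2 = 1.698 × 269.5 = 457.5 μs.
Leg 3: 478.1 μs is already measured in the lab frame.
Leg 4: 373.0 μs is already measured in the lab frame.
Total: 747.5 + 457.5 + 478.1 + 373.0 μs.

Δt = 2060 μs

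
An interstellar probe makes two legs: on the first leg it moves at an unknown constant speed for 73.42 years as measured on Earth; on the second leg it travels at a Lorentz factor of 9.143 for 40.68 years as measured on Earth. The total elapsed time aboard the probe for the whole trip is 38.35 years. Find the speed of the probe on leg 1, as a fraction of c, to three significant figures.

β = 0.887

Leg 1: speed unknown; τ_1 = 73.42/γ_1.
Leg 2: γ = 9.143; τ_2 = 40.68/9.143 = 4.449 years.
Total proper time: τ_1 + 4.449 = 38.35, so τ_1 = 38.35 − 4.449 = 33.90 years.
γ_1 = 73.42/33.90 = 2.166; β = √(1 − 1/γ²) = √0.7868.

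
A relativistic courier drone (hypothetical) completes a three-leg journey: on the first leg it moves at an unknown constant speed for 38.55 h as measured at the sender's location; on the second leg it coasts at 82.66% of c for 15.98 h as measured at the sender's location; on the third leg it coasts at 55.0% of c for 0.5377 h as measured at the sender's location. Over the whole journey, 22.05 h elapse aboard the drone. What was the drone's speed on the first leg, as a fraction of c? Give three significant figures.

β = 0.945

Leg 1: speed unknown; τ_1 = 38.55/γ_1.
Leg 2: β = 0.8266; γ = 1/√(1 − 0.8266²) = 1/√0.3167 = 1.777; τ_2 = 15.98/1.777 = 8.993 h.
Leg 3: β = 0.550; γ = 1/√(1 − 0.550²) = 1/√0.6975 = 1.197; τ_3 = 0.5377/1.197 = 0.4491 h.
Total proper time: τ_1 + 8.993 + 0.4491 = 22.05, so τ_1 = 22.05 − 9.442 = 12.61 h.
γ_1 = 38.55/12.61 = 3.058; β = √(1 − 1/γ²) = √0.8930.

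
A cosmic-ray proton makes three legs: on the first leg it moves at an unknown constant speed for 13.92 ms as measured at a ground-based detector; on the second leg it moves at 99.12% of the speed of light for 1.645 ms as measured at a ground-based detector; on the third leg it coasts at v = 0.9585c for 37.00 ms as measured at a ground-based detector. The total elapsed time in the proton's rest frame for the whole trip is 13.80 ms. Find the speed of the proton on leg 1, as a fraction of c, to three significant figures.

Leg 1: speed unknown; τ_1 = 13.92/γ_1.
Leg 2: β = 0.9912; γ = 1/√(1 − 0.9912²) = 1/√0.01752 = 7.554; τ_2 = 1.645/7.554 = 0.2178 ms.
Leg 3: γ = 1/√(1 − 0.9585²) = 1/√0.08128 = 3.508; τ_3 = 37.00/3.508 = 10.55 ms.
Total proper time: τ_1 + 0.2178 + 10.55 = 13.80, so τ_1 = 13.80 − 10.77 = 3.034 ms.
γ_1 = 13.92/3.034 = 4.588; β = √(1 − 1/γ²) = √0.9525.

β = 0.976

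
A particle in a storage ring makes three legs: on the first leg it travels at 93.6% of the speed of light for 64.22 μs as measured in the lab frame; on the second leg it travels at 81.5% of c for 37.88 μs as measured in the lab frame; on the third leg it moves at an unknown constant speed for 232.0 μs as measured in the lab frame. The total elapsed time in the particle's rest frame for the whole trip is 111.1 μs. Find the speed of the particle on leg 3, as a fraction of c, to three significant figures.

β = 0.958

Leg 1: β = 0.936; γ = 1/√(1 − 0.936²) = 1/√0.1239 = 2.841; τ_1 = 64.22/2.841 = 22.61 μs.
Leg 2: β = 0.815; γ = 1/√(1 − 0.815²) = 1/√0.3358 = 1.726; τ_2 = 37.88/1.726 = 21.95 μs.
Leg 3: speed unknown; τ_3 = 232.0/γ_3.
Total proper time: 22.61 + 21.95 + τ_3 = 111.1, so τ_3 = 111.1 − 44.56 = 66.54 μs.
γ_3 = 232.0/66.54 = 3.486; β = √(1 − 1/γ²) = √0.9177.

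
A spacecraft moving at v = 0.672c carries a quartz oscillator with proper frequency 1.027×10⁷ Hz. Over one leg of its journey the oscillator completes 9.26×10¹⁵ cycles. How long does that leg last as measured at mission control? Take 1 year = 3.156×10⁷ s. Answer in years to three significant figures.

γ = 1/√(1 − 0.672²) = 1/√0.5484 = 1.350
Proper time for N cycles: τ = N/f = 9.26×10¹⁵/(1.027×10⁷) = 9.017×10⁸ s = 28.57 years.
Lab-frame duration Δt = γτ = 1.350 × 28.57 = 38.58 years.

Δt = 38.6 years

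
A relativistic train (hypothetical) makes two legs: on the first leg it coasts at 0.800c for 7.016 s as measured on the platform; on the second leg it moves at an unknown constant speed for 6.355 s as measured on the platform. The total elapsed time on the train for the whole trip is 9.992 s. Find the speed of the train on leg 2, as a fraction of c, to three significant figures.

Leg 1: γ = 1/√(1 − 0.800²) = 5/3 ≈ 1.667; τ_1 = 7.016/1.667 = 4.210 s.
Leg 2: speed unknown; τ_2 = 6.355/γ_2.
Total proper time: 4.210 + τ_2 = 9.992, so τ_2 = 9.992 − 4.210 = 5.782 s.
γ_2 = 6.355/5.782 = 1.099; β = √(1 − 1/γ²) = √0.1721.

β = 0.415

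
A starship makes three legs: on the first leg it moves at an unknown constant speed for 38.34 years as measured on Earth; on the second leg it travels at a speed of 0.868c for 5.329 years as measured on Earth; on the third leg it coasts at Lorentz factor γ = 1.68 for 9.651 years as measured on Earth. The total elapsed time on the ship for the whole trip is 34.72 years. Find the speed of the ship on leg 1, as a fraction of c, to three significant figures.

β = 0.727

Leg 1: speed unknown; τ_1 = 38.34/γ_1.
Leg 2: γ = 1/√(1 − 0.868²) = 1/√0.2466 = 2.014; τ_2 = 5.329/2.014 = 2.646 years.
Leg 3: γ = 1.68; τ_3 = 9.651/1.680 = 5.745 years.
Total proper time: τ_1 + 2.646 + 5.745 = 34.72, so τ_1 = 34.72 − 8.391 = 26.33 years.
γ_1 = 38.34/26.33 = 1.456; β = √(1 − 1/γ²) = √0.5284.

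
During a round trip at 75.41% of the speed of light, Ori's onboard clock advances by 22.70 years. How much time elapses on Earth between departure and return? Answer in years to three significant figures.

β = 0.7541; γ = 1/√(1 − 0.7541²) = 1/√0.4313 = 1.523
Earth-frame duration is the dilated interval: Δt = γτ = 1.523 × 22.70 years.

Δt = 34.6 years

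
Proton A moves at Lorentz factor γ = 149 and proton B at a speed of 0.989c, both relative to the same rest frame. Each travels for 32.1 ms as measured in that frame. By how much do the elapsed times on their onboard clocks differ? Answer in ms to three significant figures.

|τ_A − τ_B| = 4.53 ms

A: γ = 149; τ_A = 32.1/149.0 = 0.2154 ms.
B: γ = 1/√(1 − 0.989²) = 1/√0.02188 = 6.761; τ_B = 32.1/6.761 = 4.748 ms.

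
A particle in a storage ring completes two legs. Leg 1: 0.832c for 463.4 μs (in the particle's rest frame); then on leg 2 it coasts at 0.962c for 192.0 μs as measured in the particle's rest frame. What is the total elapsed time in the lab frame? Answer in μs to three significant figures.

Leg 1: γ = 1/√(1 − 0.832²) = 1/√0.3078 = 1.803; Δt_1 = 1.803 × 463.4 = 835.3 μs.
Leg 2: γ = 1/√(1 − 0.962²) = 1/√0.07456 = 3.662; Δt_2 = 3.662 × 192.0 = 703.2 μs.
Total: 835.3 + 703.2 μs.

Δt = 1540 μs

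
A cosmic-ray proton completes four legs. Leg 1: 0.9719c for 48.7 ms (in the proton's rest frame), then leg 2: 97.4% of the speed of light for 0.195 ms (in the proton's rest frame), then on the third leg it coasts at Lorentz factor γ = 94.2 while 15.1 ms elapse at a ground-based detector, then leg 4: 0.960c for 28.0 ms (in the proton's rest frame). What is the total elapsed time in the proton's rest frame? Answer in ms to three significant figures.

Leg 1: 48.7 ms is already measured in the proton's rest frame.
Leg 2: 0.195 ms is already measured in the proton's rest frame.
Leg 3: γ = 94.2; τ_3 = 15.1/94.20 = 0.1603 ms.
Leg 4: 28.0 ms is already measured in the proton's rest frame.
Total: 48.70 + 0.1950 + 0.1603 + 28.00 ms.

τ = 77.1 ms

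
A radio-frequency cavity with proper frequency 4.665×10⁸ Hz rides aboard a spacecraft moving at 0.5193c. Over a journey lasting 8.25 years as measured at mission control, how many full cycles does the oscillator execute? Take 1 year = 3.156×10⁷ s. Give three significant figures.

N = 1.04×10¹⁷

γ = 1/√(1 − 0.5193²) = 1/√0.7303 = 1.170
The oscillator's own cycle count is N = f × τ where τ is the proper time aboard the spacecraft. τ = Δt/γ = 8.25/1.170 = 7.050 years = 2.225×10⁸ s.
N = 4.665×10⁸ × 2.225×10⁸ = 1.038×10¹⁷.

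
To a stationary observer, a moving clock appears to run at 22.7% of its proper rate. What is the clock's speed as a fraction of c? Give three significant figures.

Rate ratio = 1/γ, so γ = 1/0.227 = 4.405.
β = √(1 − 1/γ²) = √(1 − 0.227²) = √0.9485

β = 0.974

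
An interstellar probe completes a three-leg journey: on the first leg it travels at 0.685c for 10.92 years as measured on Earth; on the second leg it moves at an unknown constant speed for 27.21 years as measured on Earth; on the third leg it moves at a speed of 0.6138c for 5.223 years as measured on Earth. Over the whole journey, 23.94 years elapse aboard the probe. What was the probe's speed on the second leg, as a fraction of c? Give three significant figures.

Leg 1: γ = 1/√(1 − 0.685²) = 1/√0.5308 = 1.373; τ_1 = 10.92/1.373 = 7.956 years.
Leg 2: speed unknown; τ_2 = 27.21/γ_2.
Leg 3: γ = 1/√(1 − 0.6138²) = 1/√0.6232 = 1.267; τ_3 = 5.223/1.267 = 4.123 years.
Total proper time: 7.956 + τ_2 + 4.123 = 23.94, so τ_2 = 23.94 − 12.08 = 11.86 years.
γ_2 = 27.21/11.86 = 2.294; β = √(1 − 1/γ²) = √0.8100.

β = 0.900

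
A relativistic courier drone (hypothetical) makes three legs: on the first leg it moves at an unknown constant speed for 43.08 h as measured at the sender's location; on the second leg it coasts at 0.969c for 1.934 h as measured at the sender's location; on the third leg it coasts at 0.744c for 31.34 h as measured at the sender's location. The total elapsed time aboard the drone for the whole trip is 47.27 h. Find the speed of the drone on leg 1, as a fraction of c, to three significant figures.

Leg 1: speed unknown; τ_1 = 43.08/γ_1.
Leg 2: γ = 1/√(1 − 0.969²) = 1/√0.06104 = 4.048; τ_2 = 1.934/4.048 = 0.4778 h.
Leg 3: γ = 1/√(1 − 0.744²) = 1/√0.4465 = 1.497; τ_3 = 31.34/1.497 = 20.94 h.
Total proper time: τ_1 + 0.4778 + 20.94 = 47.27, so τ_1 = 47.27 − 21.42 = 25.85 h.
γ_1 = 43.08/25.85 = 1.666; β = √(1 − 1/γ²) = √0.6399.

β = 0.800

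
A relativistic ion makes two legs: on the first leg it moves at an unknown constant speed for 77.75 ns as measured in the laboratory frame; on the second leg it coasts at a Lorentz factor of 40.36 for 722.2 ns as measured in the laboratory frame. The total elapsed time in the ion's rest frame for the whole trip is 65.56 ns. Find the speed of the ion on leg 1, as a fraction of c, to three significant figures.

Leg 1: speed unknown; τ_1 = 77.75/γ_1.
Leg 2: γ = 40.36; τ_2 = 722.2/40.36 = 17.89 ns.
Total proper time: τ_1 + 17.89 = 65.56, so τ_1 = 65.56 − 17.89 = 47.67 ns.
γ_1 = 77.75/47.67 = 1.631; β = √(1 − 1/γ²) = √0.6241.

β = 0.790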